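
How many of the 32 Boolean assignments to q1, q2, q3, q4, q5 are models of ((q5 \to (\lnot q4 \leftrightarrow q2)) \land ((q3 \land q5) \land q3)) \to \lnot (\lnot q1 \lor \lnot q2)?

Initial set: {(((q5 \to (\lnot q4 \leftrightarrow q2)) \land ((q3 \land q5) \land q3)) \to \lnot (\lnot q1 \lor \lnot q2))}.
(((q5 \to (\lnot q4 \leftrightarrow q2)) \land ((q3 \land q5) \land q3)) \to \lnot (\lnot q1 \lor \lnot q2)): β-rule — branch into \lnot ((q5 \to (\lnot q4 \leftrightarrow q2)) \land ((q3 \land q5) \land q3))  //  \lnot (\lnot q1 \lor \lnot q2).
  branch 1 (add \lnot ((q5 \to (\lnot q4 \leftrightarrow q2)) \land ((q3 \land q5) \land q3))):
    \lnot ((q5 \to (\lnot q4 \leftrightarrow q2)) \land ((q3 \land q5) \land q3)): β-rule — branch into \lnot (q5 \to (\lnot q4 \leftrightarrow q2))  //  \lnot ((q3 \land q5) \land q3).
      branch 1.1 (add \lnot (q5 \to (\lnot q4 \leftrightarrow q2))):
        \lnot (q5 \to (\lnot q4 \leftrightarrow q2)): α-rule — add q5, \lnot (\lnot q4 \leftrightarrow q2).
        \lnot (\lnot q4 \leftrightarrow q2): β-rule — branch into \lnot q4, \lnot q2  //  \lnot \lnot q4, q2.
          branch 1.1.1 (add \lnot q4, \lnot q2):
            ○ open, literals {q2=F, q4=F, q5=T}.
          branch 1.1.2 (add \lnot \lnot q4, q2):
            ○ open, literals {q2=T, q4=T, q5=T}.
      branch 1.2 (add \lnot ((q3 \land q5) \land q3)):
        \lnot ((q3 \land q5) \land q3): β-rule — branch into \lnot (q3 \land q5)  //  \lnot q3.
          branch 1.2.1 (add \lnot (q3 \land q5)):
            \lnot (q3 \land q5): β-rule — branch into \lnot q3  //  \lnot q5.
              branch 1.2.1.1 (add \lnot q3):
                ○ open, literals {q3=F}.
              branch 1.2.1.2 (add \lnot q5):
                ○ open, literals {q5=F}.
          branch 1.2.2 (add \lnot q3):
            ○ open, literals {q3=F}.
  branch 2 (add \lnot (\lnot q1 \lor \lnot q2)):
    \lnot (\lnot q1 \lor \lnot q2): α-rule — add \lnot \lnot q1, \lnot \lnot q2.
    ○ open, literals {q1=T, q2=T}.
0 branches closed, 6 open.
Each open branch fixes some atoms; the unmentioned ones are free. Counting distinct full assignments: branch {q2=F, q4=F, q5=T} (q1, q3) contributes 4 new; branch {q2=T, q4=T, q5=T} (q1, q3) contributes 4 new; branch {q3=F} (q1, q2, q4, q5) contributes 12 new; branch {q5=F} (q1, q2, q3, q4) contributes 8 new; branch {q3=F} (q1, q2, q4, q5) contributes 0 new; branch {q1=T, q2=T} (q3, q4, q5) contributes 1 new. Total: 29.

29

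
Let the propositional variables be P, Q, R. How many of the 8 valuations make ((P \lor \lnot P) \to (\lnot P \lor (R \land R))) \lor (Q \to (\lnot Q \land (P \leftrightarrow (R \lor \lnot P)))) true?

7

Initial set: {(((P \lor \lnot P) \to (\lnot P \lor (R \land R))) \lor (Q \to (\lnot Q \land (P \leftrightarrow (R \lor \lnot P)))))}.
(((P \lor \lnot P) \to (\lnot P \lor (R \land R))) \lor (Q \to (\lnot Q \land (P \leftrightarrow (R \lor \lnot P))))): β-rule — branch into ((P \lor \lnot P) \to (\lnot P \lor (R \land R)))  //  (Q \to (\lnot Q \land (P \leftrightarrow (R \lor \lnot P)))).
  branch 1 (add ((P \lor \lnot P) \to (\lnot P \lor (R \land R)))):
    ((P \lor \lnot P) \to (\lnot P \lor (R \land R))): β-rule — branch into \lnot (P \lor \lnot P)  //  (\lnot P \lor (R \land R)).
      branch 1.1 (add \lnot (P \lor \lnot P)):
        \lnot (P \lor \lnot P): α-rule — add \lnot P, \lnot \lnot P.
        × closes — contains both P and \lnot P.
      branch 1.2 (add (\lnot P \lor (R \land R))):
        (\lnot P \lor (R \land R)): β-rule — branch into \lnot P  //  (R \land R).
          branch 1.2.1 (add \lnot P):
            ○ open, literals {P=0}.
          branch 1.2.2 (add (R \land R)):
            (R \land R): α-rule — add R, R.
            ○ open, literals {R=1}.
  branch 2 (add (Q \to (\lnot Q \land (P \leftrightarrow (R \lor \lnot P))))):
    (Q \to (\lnot Q \land (P \leftrightarrow (R \lor \lnot P)))): β-rule — branch into \lnot Q  //  (\lnot Q \land (P \leftrightarrow (R \lor \lnot P))).
      branch 2.1 (add \lnot Q):
        ○ open, literals {Q=0}.
      branch 2.2 (add (\lnot Q \land (P \leftrightarrow (R \lor \lnot P)))):
        (\lnot Q \land (P \leftrightarrow (R \lor \lnot P))): α-rule — add \lnot Q, (P \leftrightarrow (R \lor \lnot P)).
        (P \leftrightarrow (R \lor \lnot P)): β-rule — branch into P, (R \lor \lnot P)  //  \lnot P, \lnot (R \lor \lnot P).
          branch 2.2.1 (add P, (R \lor \lnot P)):
            (R \lor \lnot P): β-rule — branch into R  //  \lnot P.
              branch 2.2.1.1 (add R):
                ○ open, literals {P=1, Q=0, R=1}.
              branch 2.2.1.2 (add \lnot P):
                × closes — contains both P and \lnot P.
          branch 2.2.2 (add \lnot P, \lnot (R \lor \lnot P)):
            \lnot (R \lor \lnot P): α-rule — add \lnot R, \lnot \lnot P.
            × closes — contains both P and \lnot P.
3 branches closed, 4 open.
Each open branch fixes some atoms; the unmentioned ones are free. Counting distinct full assignments: branch {P=0} (Q, R) contributes 4 new; branch {R=1} (P, Q) contributes 2 new; branch {Q=0} (P, R) contributes 1 new; branch {P=1, Q=0, R=1} (none free) contributes 0 new. Total: 7.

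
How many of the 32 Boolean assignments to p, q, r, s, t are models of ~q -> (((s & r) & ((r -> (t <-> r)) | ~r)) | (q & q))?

Initial set: {(~q -> (((s & r) & ((r -> (t <-> r)) | ~r)) | (q & q)))}.
(~q -> (((s & r) & ((r -> (t <-> r)) | ~r)) | (q & q))): β-rule — branch into ~~q  //  (((s & r) & ((r -> (t <-> r)) | ~r)) | (q & q)).
  branch 1 (add ~~q):
    ○ open, literals {q=1}.
  branch 2 (add (((s & r) & ((r -> (t <-> r)) | ~r)) | (q & q))):
    (((s & r) & ((r -> (t <-> r)) | ~r)) | (q & q)): β-rule — branch into ((s & r) & ((r -> (t <-> r)) | ~r))  //  (q & q).
      branch 2.1 (add ((s & r) & ((r -> (t <-> r)) | ~r))):
        ((s & r) & ((r -> (t <-> r)) | ~r)): α-rule — add (s & r), ((r -> (t <-> r)) | ~r).
        (s & r): α-rule — add s, r.
        ((r -> (t <-> r)) | ~r): β-rule — branch into (r -> (t <-> r))  //  ~r.
          branch 2.1.1 (add (r -> (t <-> r))):
            (r -> (t <-> r)): β-rule — branch into ~r  //  (t <-> r).
              branch 2.1.1.1 (add ~r):
                × closes — contains both r and ~r.
              branch 2.1.1.2 (add (t <-> r)):
                (t <-> r): β-rule — branch into t, r  //  ~t, ~r.
                  branch 2.1.1.2.1 (add t, r):
                    ○ open, literals {r=1, s=1, t=1}.
                  branch 2.1.1.2.2 (add ~t, ~r):
                    × closes — contains both r and ~r.
          branch 2.1.2 (add ~r):
            × closes — contains both r and ~r.
      branch 2.2 (add (q & q)):
        (q & q): α-rule — add q, q.
        ○ open, literals {q=1}.
3 branches closed, 3 open.
Each open branch fixes some atoms; the unmentioned ones are free. Counting distinct full assignments: branch {q=1} (p, r, s, t) contributes 16 new; branch {r=1, s=1, t=1} (p, q) contributes 2 new; branch {q=1} (p, r, s, t) contributes 0 new. Total: 18.

18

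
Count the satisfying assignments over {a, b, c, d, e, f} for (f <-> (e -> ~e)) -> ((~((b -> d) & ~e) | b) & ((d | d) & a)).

Initial set: {((f <-> (e -> ~e)) -> ((~((b -> d) & ~e) | b) & ((d | d) & a)))}.
((f <-> (e -> ~e)) -> ((~((b -> d) & ~e) | b) & ((d | d) & a))): β-rule — branch into ~(f <-> (e -> ~e))  //  ((~((b -> d) & ~e) | b) & ((d | d) & a)).
  branch 1 (add ~(f <-> (e -> ~e))):
    ~(f <-> (e -> ~e)): β-rule — branch into f, ~(e -> ~e)  //  ~f, (e -> ~e).
      branch 1.1 (add f, ~(e -> ~e)):
        ~(e -> ~e): α-rule — add e, ~~e.
        ○ open, literals {e=1, f=1}.
      branch 1.2 (add ~f, (e -> ~e)):
        (e -> ~e): β-rule — branch into ~e  //  ~e.
          branch 1.2.1 (add ~e):
            ○ open, literals {e=0, f=0}.
          branch 1.2.2 (add ~e):
            ○ open, literals {e=0, f=0}.
  branch 2 (add ((~((b -> d) & ~e) | b) & ((d | d) & a))):
    ((~((b -> d) & ~e) | b) & ((d | d) & a)): α-rule — add (~((b -> d) & ~e) | b), ((d | d) & a).
    ((d | d) & a): α-rule — add (d | d), a.
    (~((b -> d) & ~e) | b): β-rule — branch into ~((b -> d) & ~e)  //  b.
      branch 2.1 (add ~((b -> d) & ~e)):
        (d | d): β-rule — branch into d  //  d.
          branch 2.1.1 (add d):
            ~((b -> d) & ~e): β-rule — branch into ~(b -> d)  //  ~~e.
              branch 2.1.1.1 (add ~(b -> d)):
                ~(b -> d): α-rule — add b, ~d.
                × closes — contains both d and ~d.
              branch 2.1.1.2 (add ~~e):
                ○ open, literals {a=1, d=1, e=1}.
          branch 2.1.2 (add d):
            ~((b -> d) & ~e): β-rule — branch into ~(b -> d)  //  ~~e.
              branch 2.1.2.1 (add ~(b -> d)):
                ~(b -> d): α-rule — add b, ~d.
                × closes — contains both d and ~d.
              branch 2.1.2.2 (add ~~e):
                ○ open, literals {a=1, d=1, e=1}.
      branch 2.2 (add b):
        (d | d): β-rule — branch into d  //  d.
          branch 2.2.1 (add d):
            ○ open, literals {a=1, b=1, d=1}.
          branch 2.2.2 (add d):
            ○ open, literals {a=1, b=1, d=1}.
2 branches closed, 7 open.
Each open branch fixes some atoms; the unmentioned ones are free. Counting distinct full assignments: branch {e=1, f=1} (a, b, c, d) contributes 16 new; branch {e=0, f=0} (a, b, c, d) contributes 16 new; branch {e=0, f=0} (a, b, c, d) contributes 0 new; branch {a=1, d=1, e=1} (b, c, f) contributes 4 new; branch {a=1, d=1, e=1} (b, c, f) contributes 0 new; branch {a=1, b=1, d=1} (c, e, f) contributes 2 new; branch {a=1, b=1, d=1} (c, e, f) contributes 0 new. Total: 38.

38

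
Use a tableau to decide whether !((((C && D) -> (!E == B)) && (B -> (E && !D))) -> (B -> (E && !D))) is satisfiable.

Initial set: {!((((C && D) -> (!E == B)) && (B -> (E && !D))) -> (B -> (E && !D)))}.
!((((C && D) -> (!E == B)) && (B -> (E && !D))) -> (B -> (E && !D))): α-rule — add (((C && D) -> (!E == B)) && (B -> (E && !D))), !(B -> (E && !D)).
(((C && D) -> (!E == B)) && (B -> (E && !D))): α-rule — add ((C && D) -> (!E == B)), (B -> (E && !D)).
!(B -> (E && !D)): α-rule — add B, !(E && !D).
((C && D) -> (!E == B)): β-rule — branch into !(C && D)  //  (!E == B).
  branch 1 (add !(C && D)):
    (B -> (E && !D)): β-rule — branch into !B  //  (E && !D).
      branch 1.1 (add !B):
        × closes — contains both B and !B.
      branch 1.2 (add (E && !D)):
        (E && !D): α-rule — add E, !D.
        !(E && !D): β-rule — branch into !E  //  !!D.
          branch 1.2.1 (add !E):
            × closes — contains both E and !E.
          branch 1.2.2 (add !!D):
            × closes — contains both D and !D.
  branch 2 (add (!E == B)):
    (B -> (E && !D)): β-rule — branch into !B  //  (E && !D).
      branch 2.1 (add !B):
        × closes — contains both B and !B.
      branch 2.2 (add (E && !D)):
        (E && !D): α-rule — add E, !D.
        !(E && !D): β-rule — branch into !E  //  !!D.
          branch 2.2.1 (add !E):
            × closes — contains both E and !E.
          branch 2.2.2 (add !!D):
            × closes — contains both D and !D.
All 6 branches close.
Every branch closed; the formula is unsatisfiable.

Unsatisfiable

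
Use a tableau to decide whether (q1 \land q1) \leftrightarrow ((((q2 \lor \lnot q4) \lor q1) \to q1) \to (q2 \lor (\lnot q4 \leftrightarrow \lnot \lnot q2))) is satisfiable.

Initial set: {((q1 \land q1) \leftrightarrow ((((q2 \lor \lnot q4) \lor q1) \to q1) \to (q2 \lor (\lnot q4 \leftrightarrow \lnot \lnot q2))))}.
((q1 \land q1) \leftrightarrow ((((q2 \lor \lnot q4) \lor q1) \to q1) \to (q2 \lor (\lnot q4 \leftrightarrow \lnot \lnot q2)))): β-rule — branch into (q1 \land q1), ((((q2 \lor \lnot q4) \lor q1) \to q1) \to (q2 \lor (\lnot q4 \leftrightarrow \lnot \lnot q2)))  //  \lnot (q1 \land q1), \lnot ((((q2 \lor \lnot q4) \lor q1) \to q1) \to (q2 \lor (\lnot q4 \leftrightarrow \lnot \lnot q2))).
  branch 1 (add (q1 \land q1), ((((q2 \lor \lnot q4) \lor q1) \to q1) \to (q2 \lor (\lnot q4 \leftrightarrow \lnot \lnot q2)))):
    (q1 \land q1): α-rule — add q1, q1.
    ((((q2 \lor \lnot q4) \lor q1) \to q1) \to (q2 \lor (\lnot q4 \leftrightarrow \lnot \lnot q2))): β-rule — branch into \lnot (((q2 \lor \lnot q4) \lor q1) \to q1)  //  (q2 \lor (\lnot q4 \leftrightarrow \lnot \lnot q2)).
      branch 1.1 (add \lnot (((q2 \lor \lnot q4) \lor q1) \to q1)):
        \lnot (((q2 \lor \lnot q4) \lor q1) \to q1): α-rule — add ((q2 \lor \lnot q4) \lor q1), \lnot q1.
        × closes — contains both q1 and \lnot q1.
      branch 1.2 (add (q2 \lor (\lnot q4 \leftrightarrow \lnot \lnot q2))):
        (q2 \lor (\lnot q4 \leftrightarrow \lnot \lnot q2)): β-rule — branch into q2  //  (\lnot q4 \leftrightarrow \lnot \lnot q2).
          branch 1.2.1 (add q2):
            ○ open, literals {q1=true, q2=true}.
          branch 1.2.2 (add (\lnot q4 \leftrightarrow \lnot \lnot q2)):
            (\lnot q4 \leftrightarrow \lnot \lnot q2): β-rule — branch into \lnot q4, \lnot \lnot q2  //  \lnot \lnot q4, \lnot \lnot \lnot q2.
              branch 1.2.2.1 (add \lnot q4, \lnot \lnot q2):
                \lnot \lnot q2: drop double negation, giving q2.
                ○ open, literals {q1=true, q2=true, q4=false}.
              branch 1.2.2.2 (add \lnot \lnot q4, \lnot \lnot \lnot q2):
                \lnot \lnot \lnot q2: drop double negation, giving \lnot q2.
                ○ open, literals {q1=true, q2=false, q4=true}.
  branch 2 (add \lnot (q1 \land q1), \lnot ((((q2 \lor \lnot q4) \lor q1) \to q1) \to (q2 \lor (\lnot q4 \leftrightarrow \lnot \lnot q2)))):
    \lnot ((((q2 \lor \lnot q4) \lor q1) \to q1) \to (q2 \lor (\lnot q4 \leftrightarrow \lnot \lnot q2))): α-rule — add (((q2 \lor \lnot q4) \lor q1) \to q1), \lnot (q2 \lor (\lnot q4 \leftrightarrow \lnot \lnot q2)).
    \lnot (q2 \lor (\lnot q4 \leftrightarrow \lnot \lnot q2)): α-rule — add \lnot q2, \lnot (\lnot q4 \leftrightarrow \lnot \lnot q2).
    \lnot (q1 \land q1): β-rule — branch into \lnot q1  //  \lnot q1.
      branch 2.1 (add \lnot q1):
        (((q2 \lor \lnot q4) \lor q1) \to q1): β-rule — branch into \lnot ((q2 \lor \lnot q4) \lor q1)  //  q1.
          branch 2.1.1 (add \lnot ((q2 \lor \lnot q4) \lor q1)):
            \lnot ((q2 \lor \lnot q4) \lor q1): α-rule — add \lnot (q2 \lor \lnot q4), \lnot q1.
            \lnot (q2 \lor \lnot q4): α-rule — add \lnot q2, \lnot \lnot q4.
            \lnot (\lnot q4 \leftrightarrow \lnot \lnot q2): β-rule — branch into \lnot q4, \lnot \lnot \lnot q2  //  \lnot \lnot q4, \lnot \lnot q2.
              branch 2.1.1.1 (add \lnot q4, \lnot \lnot \lnot q2):
                × closes — contains both q4 and \lnot q4.
              branch 2.1.1.2 (add \lnot \lnot q4, \lnot \lnot q2):
                \lnot \lnot q2: drop double negation, giving q2.
                × closes — contains both q2 and \lnot q2.
          branch 2.1.2 (add q1):
            × closes — contains both q1 and \lnot q1.
      branch 2.2 (add \lnot q1):
        (((q2 \lor \lnot q4) \lor q1) \to q1): β-rule — branch into \lnot ((q2 \lor \lnot q4) \lor q1)  //  q1.
          branch 2.2.1 (add \lnot ((q2 \lor \lnot q4) \lor q1)):
            \lnot ((q2 \lor \lnot q4) \lor q1): α-rule — add \lnot (q2 \lor \lnot q4), \lnot q1.
            \lnot (q2 \lor \lnot q4): α-rule — add \lnot q2, \lnot \lnot q4.
            \lnot (\lnot q4 \leftrightarrow \lnot \lnot q2): β-rule — branch into \lnot q4, \lnot \lnot \lnot q2  //  \lnot \lnot q4, \lnot \lnot q2.
              branch 2.2.1.1 (add \lnot q4, \lnot \lnot \lnot q2):
                × closes — contains both q4 and \lnot q4.
              branch 2.2.1.2 (add \lnot \lnot q4, \lnot \lnot q2):
                \lnot \lnot q2: drop double negation, giving q2.
                × closes — contains both q2 and \lnot q2.
          branch 2.2.2 (add q1):
            × closes — contains both q1 and \lnot q1.
7 branches closed, 3 open.
An open branch gives a satisfying assignment: q1=true, q2=true.

Satisfiable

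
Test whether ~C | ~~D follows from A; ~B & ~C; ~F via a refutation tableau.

Yes

Initial set: {T A; T (~B & ~C); T ~F; F (~C | ~~D)}.
T (~B & ~C): α-rule — add T ~B, T ~C.
F (~C | ~~D): α-rule — add F ~C, F ~~D.
× closes — contains both C and ~C.
All 1 branch closes.
Every branch closed, so the premises entail the conclusion.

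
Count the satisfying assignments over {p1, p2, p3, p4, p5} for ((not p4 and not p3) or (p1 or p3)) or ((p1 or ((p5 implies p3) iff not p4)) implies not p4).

30

Initial set: {(((not p4 and not p3) or (p1 or p3)) or ((p1 or ((p5 implies p3) iff not p4)) implies not p4))}.
(((not p4 and not p3) or (p1 or p3)) or ((p1 or ((p5 implies p3) iff not p4)) implies not p4)): β-rule — branch into ((not p4 and not p3) or (p1 or p3))  //  ((p1 or ((p5 implies p3) iff not p4)) implies not p4).
  branch 1 (add ((not p4 and not p3) or (p1 or p3))):
    ((not p4 and not p3) or (p1 or p3)): β-rule — branch into (not p4 and not p3)  //  (p1 or p3).
      branch 1.1 (add (not p4 and not p3)):
        (not p4 and not p3): α-rule — add not p4, not p3.
        ○ open, literals {p3=false, p4=false}.
      branch 1.2 (add (p1 or p3)):
        (p1 or p3): β-rule — branch into p1  //  p3.
          branch 1.2.1 (add p1):
            ○ open, literals {p1=true}.
          branch 1.2.2 (add p3):
            ○ open, literals {p3=true}.
  branch 2 (add ((p1 or ((p5 implies p3) iff not p4)) implies not p4)):
    ((p1 or ((p5 implies p3) iff not p4)) implies not p4): β-rule — branch into not (p1 or ((p5 implies p3) iff not p4))  //  not p4.
      branch 2.1 (add not (p1 or ((p5 implies p3) iff not p4))):
        not (p1 or ((p5 implies p3) iff not p4)): α-rule — add not p1, not ((p5 implies p3) iff not p4).
        not ((p5 implies p3) iff not p4): β-rule — branch into (p5 implies p3), not not p4  //  not (p5 implies p3), not p4.
          branch 2.1.1 (add (p5 implies p3), not not p4):
            (p5 implies p3): β-rule — branch into not p5  //  p3.
              branch 2.1.1.1 (add not p5):
                ○ open, literals {p1=false, p4=true, p5=false}.
              branch 2.1.1.2 (add p3):
                ○ open, literals {p1=false, p3=true, p4=true}.
          branch 2.1.2 (add not (p5 implies p3), not p4):
            not (p5 implies p3): α-rule — add p5, not p3.
            ○ open, literals {p1=false, p3=false, p4=false, p5=true}.
      branch 2.2 (add not p4):
        ○ open, literals {p4=false}.
0 branches closed, 7 open.
Each open branch fixes some atoms; the unmentioned ones are free. Counting distinct full assignments: branch {p3=false, p4=false} (p1, p2, p5) contributes 8 new; branch {p1=true} (p2, p3, p4, p5) contributes 12 new; branch {p3=true} (p1, p2, p4, p5) contributes 8 new; branch {p1=false, p4=true, p5=false} (p2, p3) contributes 2 new; branch {p1=false, p3=true, p4=true} (p2, p5) contributes 0 new; branch {p1=false, p3=false, p4=false, p5=true} (p2) contributes 0 new; branch {p4=false} (p1, p2, p3, p5) contributes 0 new. Total: 30.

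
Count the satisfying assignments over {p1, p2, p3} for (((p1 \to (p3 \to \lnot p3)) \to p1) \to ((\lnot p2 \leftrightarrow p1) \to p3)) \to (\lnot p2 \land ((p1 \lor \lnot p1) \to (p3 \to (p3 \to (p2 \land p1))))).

Initial set: {T ((((p1 \to (p3 \to \lnot p3)) \to p1) \to ((\lnot p2 \leftrightarrow p1) \to p3)) \to (\lnot p2 \land ((p1 \lor \lnot p1) \to (p3 \to (p3 \to (p2 \land p1))))))}.
T ((((p1 \to (p3 \to \lnot p3)) \to p1) \to ((\lnot p2 \leftrightarrow p1) \to p3)) \to (\lnot p2 \land ((p1 \lor \lnot p1) \to (p3 \to (p3 \to (p2 \land p1)))))): β-rule — branch into F (((p1 \to (p3 \to \lnot p3)) \to p1) \to ((\lnot p2 \leftrightarrow p1) \to p3))  //  T (\lnot p2 \land ((p1 \lor \lnot p1) \to (p3 \to (p3 \to (p2 \land p1))))).
  branch 1 (add F (((p1 \to (p3 \to \lnot p3)) \to p1) \to ((\lnot p2 \leftrightarrow p1) \to p3))):
    F (((p1 \to (p3 \to \lnot p3)) \to p1) \to ((\lnot p2 \leftrightarrow p1) \to p3)): α-rule — add T ((p1 \to (p3 \to \lnot p3)) \to p1), F ((\lnot p2 \leftrightarrow p1) \to p3).
    F ((\lnot p2 \leftrightarrow p1) \to p3): α-rule — add T (\lnot p2 \leftrightarrow p1), F p3.
    T ((p1 \to (p3 \to \lnot p3)) \to p1): β-rule — branch into F (p1 \to (p3 \to \lnot p3))  //  T p1.
      branch 1.1 (add F (p1 \to (p3 \to \lnot p3))):
        F (p1 \to (p3 \to \lnot p3)): α-rule — add T p1, F (p3 \to \lnot p3).
        F (p3 \to \lnot p3): α-rule — add T p3, F \lnot p3.
        × closes — contains both p3 and \lnot p3.
      branch 1.2 (add T p1):
        T (\lnot p2 \leftrightarrow p1): β-rule — branch into T \lnot p2, T p1  //  F \lnot p2, F p1.
          branch 1.2.1 (add T \lnot p2, T p1):
            ○ open, literals {p1=T, p2=F, p3=F}.
          branch 1.2.2 (add F \lnot p2, F p1):
            × closes — contains both p1 and \lnot p1.
  branch 2 (add T (\lnot p2 \land ((p1 \lor \lnot p1) \to (p3 \to (p3 \to (p2 \land p1)))))):
    T (\lnot p2 \land ((p1 \lor \lnot p1) \to (p3 \to (p3 \to (p2 \land p1))))): α-rule — add T \lnot p2, T ((p1 \lor \lnot p1) \to (p3 \to (p3 \to (p2 \land p1)))).
    T ((p1 \lor \lnot p1) \to (p3 \to (p3 \to (p2 \land p1)))): β-rule — branch into F (p1 \lor \lnot p1)  //  T (p3 \to (p3 \to (p2 \land p1))).
      branch 2.1 (add F (p1 \lor \lnot p1)):
        F (p1 \lor \lnot p1): α-rule — add F p1, F \lnot p1.
        × closes — contains both p1 and \lnot p1.
      branch 2.2 (add T (p3 \to (p3 \to (p2 \land p1)))):
        T (p3 \to (p3 \to (p2 \land p1))): β-rule — branch into F p3  //  T (p3 \to (p2 \land p1)).
          branch 2.2.1 (add F p3):
            ○ open, literals {p2=F, p3=F}.
          branch 2.2.2 (add T (p3 \to (p2 \land p1))):
            T (p3 \to (p2 \land p1)): β-rule — branch into F p3  //  T (p2 \land p1).
              branch 2.2.2.1 (add F p3):
                ○ open, literals {p2=F, p3=F}.
              branch 2.2.2.2 (add T (p2 \land p1)):
                T (p2 \land p1): α-rule — add T p2, T p1.
                × closes — contains both p2 and \lnot p2.
4 branches closed, 3 open.
Each open branch fixes some atoms; the unmentioned ones are free. Counting distinct full assignments: branch {p1=T, p2=F, p3=F} (none free) contributes 1 new; branch {p2=F, p3=F} (p1) contributes 1 new; branch {p2=F, p3=F} (p1) contributes 0 new. Total: 2.

2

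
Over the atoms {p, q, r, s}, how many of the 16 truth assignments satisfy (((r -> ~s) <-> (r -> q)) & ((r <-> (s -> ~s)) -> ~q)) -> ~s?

12

Initial set: {((((r -> ~s) <-> (r -> q)) & ((r <-> (s -> ~s)) -> ~q)) -> ~s)}.
((((r -> ~s) <-> (r -> q)) & ((r <-> (s -> ~s)) -> ~q)) -> ~s): β-rule — branch into ~(((r -> ~s) <-> (r -> q)) & ((r <-> (s -> ~s)) -> ~q))  //  ~s.
  branch 1 (add ~(((r -> ~s) <-> (r -> q)) & ((r <-> (s -> ~s)) -> ~q))):
    ~(((r -> ~s) <-> (r -> q)) & ((r <-> (s -> ~s)) -> ~q)): β-rule — branch into ~((r -> ~s) <-> (r -> q))  //  ~((r <-> (s -> ~s)) -> ~q).
      branch 1.1 (add ~((r -> ~s) <-> (r -> q))):
        ~((r -> ~s) <-> (r -> q)): β-rule — branch into (r -> ~s), ~(r -> q)  //  ~(r -> ~s), (r -> q).
          branch 1.1.1 (add (r -> ~s), ~(r -> q)):
            ~(r -> q): α-rule — add r, ~q.
            (r -> ~s): β-rule — branch into ~r  //  ~s.
              branch 1.1.1.1 (add ~r):
                × closes — contains both r and ~r.
              branch 1.1.1.2 (add ~s):
                ○ open, literals {q=0, r=1, s=0}.
          branch 1.1.2 (add ~(r -> ~s), (r -> q)):
            ~(r -> ~s): α-rule — add r, ~~s.
            (r -> q): β-rule — branch into ~r  //  q.
              branch 1.1.2.1 (add ~r):
                × closes — contains both r and ~r.
              branch 1.1.2.2 (add q):
                ○ open, literals {q=1, r=1, s=1}.
      branch 1.2 (add ~((r <-> (s -> ~s)) -> ~q)):
        ~((r <-> (s -> ~s)) -> ~q): α-rule — add (r <-> (s -> ~s)), ~~q.
        (r <-> (s -> ~s)): β-rule — branch into r, (s -> ~s)  //  ~r, ~(s -> ~s).
          branch 1.2.1 (add r, (s -> ~s)):
            (s -> ~s): β-rule — branch into ~s  //  ~s.
              branch 1.2.1.1 (add ~s):
                ○ open, literals {q=1, r=1, s=0}.
              branch 1.2.1.2 (add ~s):
                ○ open, literals {q=1, r=1, s=0}.
          branch 1.2.2 (add ~r, ~(s -> ~s)):
            ~(s -> ~s): α-rule — add s, ~~s.
            ○ open, literals {q=1, r=0, s=1}.
  branch 2 (add ~s):
    ○ open, literals {s=0}.
2 branches closed, 6 open.
Each open branch fixes some atoms; the unmentioned ones are free. Counting distinct full assignments: branch {q=0, r=1, s=0} (p) contributes 2 new; branch {q=1, r=1, s=1} (p) contributes 2 new; branch {q=1, r=1, s=0} (p) contributes 2 new; branch {q=1, r=1, s=0} (p) contributes 0 new; branch {q=1, r=0, s=1} (p) contributes 2 new; branch {s=0} (p, q, r) contributes 4 new. Total: 12.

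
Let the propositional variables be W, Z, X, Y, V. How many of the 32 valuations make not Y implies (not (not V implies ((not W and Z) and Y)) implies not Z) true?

28

Initial set: {(not Y implies (not (not V implies ((not W and Z) and Y)) implies not Z))}.
(not Y implies (not (not V implies ((not W and Z) and Y)) implies not Z)): β-rule — branch into not not Y  //  (not (not V implies ((not W and Z) and Y)) implies not Z).
  branch 1 (add not not Y):
    ○ open, literals {Y=true}.
  branch 2 (add (not (not V implies ((not W and Z) and Y)) implies not Z)):
    (not (not V implies ((not W and Z) and Y)) implies not Z): β-rule — branch into not not (not V implies ((not W and Z) and Y))  //  not Z.
      branch 2.1 (add not not (not V implies ((not W and Z) and Y))):
        not not (not V implies ((not W and Z) and Y)): β-rule — branch into not not V  //  ((not W and Z) and Y).
          branch 2.1.1 (add not not V):
            ○ open, literals {V=true}.
          branch 2.1.2 (add ((not W and Z) and Y)):
            ((not W and Z) and Y): α-rule — add (not W and Z), Y.
            (not W and Z): α-rule — add not W, Z.
            ○ open, literals {W=false, Y=true, Z=true}.
      branch 2.2 (add not Z):
        ○ open, literals {Z=false}.
0 branches closed, 4 open.
Each open branch fixes some atoms; the unmentioned ones are free. Counting distinct full assignments: branch {Y=true} (W, Z, X, V) contributes 16 new; branch {V=true} (W, Z, X, Y) contributes 8 new; branch {W=false, Y=true, Z=true} (X, V) contributes 0 new; branch {Z=false} (W, X, Y, V) contributes 4 new. Total: 28.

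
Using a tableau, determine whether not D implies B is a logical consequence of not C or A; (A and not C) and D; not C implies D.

Initial set: {(not C or A); ((A and not C) and D); (not C implies D); not (not D implies B)}.
((A and not C) and D): α-rule — add (A and not C), D.
not (not D implies B): α-rule — add not D, not B.
× closes — contains both D and not D.
All 1 branch closes.
Every branch closed, so the premises entail the conclusion.

Yes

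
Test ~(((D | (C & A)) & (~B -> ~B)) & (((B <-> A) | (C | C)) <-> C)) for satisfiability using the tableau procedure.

Initial set: {~(((D | (C & A)) & (~B -> ~B)) & (((B <-> A) | (C | C)) <-> C))}.
~(((D | (C & A)) & (~B -> ~B)) & (((B <-> A) | (C | C)) <-> C)): β-rule — branch into ~((D | (C & A)) & (~B -> ~B))  //  ~(((B <-> A) | (C | C)) <-> C).
  branch 1 (add ~((D | (C & A)) & (~B -> ~B))):
    ~((D | (C & A)) & (~B -> ~B)): β-rule — branch into ~(D | (C & A))  //  ~(~B -> ~B).
      branch 1.1 (add ~(D | (C & A))):
        ~(D | (C & A)): α-rule — add ~D, ~(C & A).
        ~(C & A): β-rule — branch into ~C  //  ~A.
          branch 1.1.1 (add ~C):
            ○ open, literals {C=0, D=0}.
          branch 1.1.2 (add ~A):
            ○ open, literals {A=0, D=0}.
      branch 1.2 (add ~(~B -> ~B)):
        ~(~B -> ~B): α-rule — add ~B, ~~B.
        × closes — contains both B and ~B.
  branch 2 (add ~(((B <-> A) | (C | C)) <-> C)):
    ~(((B <-> A) | (C | C)) <-> C): β-rule — branch into ((B <-> A) | (C | C)), ~C  //  ~((B <-> A) | (C | C)), C.
      branch 2.1 (add ((B <-> A) | (C | C)), ~C):
        ((B <-> A) | (C | C)): β-rule — branch into (B <-> A)  //  (C | C).
          branch 2.1.1 (add (B <-> A)):
            (B <-> A): β-rule — branch into B, A  //  ~B, ~A.
              branch 2.1.1.1 (add B, A):
                ○ open, literals {A=1, B=1, C=0}.
              branch 2.1.1.2 (add ~B, ~A):
                ○ open, literals {A=0, B=0, C=0}.
          branch 2.1.2 (add (C | C)):
            (C | C): β-rule — branch into C  //  C.
              branch 2.1.2.1 (add C):
                × closes — contains both C and ~C.
              branch 2.1.2.2 (add C):
                × closes — contains both C and ~C.
      branch 2.2 (add ~((B <-> A) | (C | C)), C):
        ~((B <-> A) | (C | C)): α-rule — add ~(B <-> A), ~(C | C).
        ~(C | C): α-rule — add ~C, ~C.
        × closes — contains both C and ~C.
4 branches closed, 4 open.
An open branch gives a satisfying assignment: C=0, D=0.

Satisfiable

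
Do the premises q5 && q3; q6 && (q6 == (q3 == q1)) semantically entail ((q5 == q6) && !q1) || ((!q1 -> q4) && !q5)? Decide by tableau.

Initial set: {(q5 && q3); (q6 && (q6 == (q3 == q1))); !(((q5 == q6) && !q1) || ((!q1 -> q4) && !q5))}.
(q5 && q3): α-rule — add q5, q3.
(q6 && (q6 == (q3 == q1))): α-rule — add q6, (q6 == (q3 == q1)).
!(((q5 == q6) && !q1) || ((!q1 -> q4) && !q5)): α-rule — add !((q5 == q6) && !q1), !((!q1 -> q4) && !q5).
(q6 == (q3 == q1)): β-rule — branch into q6, (q3 == q1)  //  !q6, !(q3 == q1).
  branch 1 (add q6, (q3 == q1)):
    !((q5 == q6) && !q1): β-rule — branch into !(q5 == q6)  //  !!q1.
      branch 1.1 (add !(q5 == q6)):
        !((!q1 -> q4) && !q5): β-rule — branch into !(!q1 -> q4)  //  !!q5.
          branch 1.1.1 (add !(!q1 -> q4)):
            !(!q1 -> q4): α-rule — add !q1, !q4.
            (q3 == q1): β-rule — branch into q3, q1  //  !q3, !q1.
              branch 1.1.1.1 (add q3, q1):
                × closes — contains both q1 and !q1.
              branch 1.1.1.2 (add !q3, !q1):
                × closes — contains both q3 and !q3.
          branch 1.1.2 (add !!q5):
            (q3 == q1): β-rule — branch into q3, q1  //  !q3, !q1.
              branch 1.1.2.1 (add q3, q1):
                !(q5 == q6): β-rule — branch into q5, !q6  //  !q5, q6.
                  branch 1.1.2.1.1 (add q5, !q6):
                    × closes — contains both q6 and !q6.
                  branch 1.1.2.1.2 (add !q5, q6):
                    × closes — contains both q5 and !q5.
              branch 1.1.2.2 (add !q3, !q1):
                × closes — contains both q3 and !q3.
      branch 1.2 (add !!q1):
        !((!q1 -> q4) && !q5): β-rule — branch into !(!q1 -> q4)  //  !!q5.
          branch 1.2.1 (add !(!q1 -> q4)):
            !(!q1 -> q4): α-rule — add !q1, !q4.
            × closes — contains both q1 and !q1.
          branch 1.2.2 (add !!q5):
            (q3 == q1): β-rule — branch into q3, q1  //  !q3, !q1.
              branch 1.2.2.1 (add q3, q1):
                ○ open, literals {q1=T, q3=T, q5=T, q6=T}.
              branch 1.2.2.2 (add !q3, !q1):
                × closes — contains both q3 and !q3.
  branch 2 (add !q6, !(q3 == q1)):
    × closes — contains both q6 and !q6.
8 branches closed, 1 open.
An open branch gives a countermodel: q1=T, q3=T, q5=T, q6=T (unmentioned atoms arbitrary); the premises hold there but the conclusion fails.

No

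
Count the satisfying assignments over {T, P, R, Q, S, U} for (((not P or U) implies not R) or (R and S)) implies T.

38

Initial set: {((((not P or U) implies not R) or (R and S)) implies T)}.
((((not P or U) implies not R) or (R and S)) implies T): β-rule — branch into not (((not P or U) implies not R) or (R and S))  //  T.
  branch 1 (add not (((not P or U) implies not R) or (R and S))):
    not (((not P or U) implies not R) or (R and S)): α-rule — add not ((not P or U) implies not R), not (R and S).
    not ((not P or U) implies not R): α-rule — add (not P or U), not not R.
    not (R and S): β-rule — branch into not R  //  not S.
      branch 1.1 (add not R):
        × closes — contains both R and not R.
      branch 1.2 (add not S):
        (not P or U): β-rule — branch into not P  //  U.
          branch 1.2.1 (add not P):
            ○ open, literals {P=0, R=1, S=0}.
          branch 1.2.2 (add U):
            ○ open, literals {R=1, S=0, U=1}.
  branch 2 (add T):
    ○ open, literals {T=1}.
1 branch closed, 3 open.
Each open branch fixes some atoms; the unmentioned ones are free. Counting distinct full assignments: branch {P=0, R=1, S=0} (T, Q, U) contributes 8 new; branch {R=1, S=0, U=1} (T, P, Q) contributes 4 new; branch {T=1} (P, R, Q, S, U) contributes 26 new. Total: 38.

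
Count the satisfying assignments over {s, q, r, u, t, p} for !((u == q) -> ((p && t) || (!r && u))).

18

Initial set: {!((u == q) -> ((p && t) || (!r && u)))}.
!((u == q) -> ((p && t) || (!r && u))): α-rule — add (u == q), !((p && t) || (!r && u)).
!((p && t) || (!r && u)): α-rule — add !(p && t), !(!r && u).
(u == q): β-rule — branch into u, q  //  !u, !q.
  branch 1 (add u, q):
    !(p && t): β-rule — branch into !p  //  !t.
      branch 1.1 (add !p):
        !(!r && u): β-rule — branch into !!r  //  !u.
          branch 1.1.1 (add !!r):
            ○ open, literals {p=false, q=true, r=true, u=true}.
          branch 1.1.2 (add !u):
            × closes — contains both u and !u.
      branch 1.2 (add !t):
        !(!r && u): β-rule — branch into !!r  //  !u.
          branch 1.2.1 (add !!r):
            ○ open, literals {q=true, r=true, t=false, u=true}.
          branch 1.2.2 (add !u):
            × closes — contains both u and !u.
  branch 2 (add !u, !q):
    !(p && t): β-rule — branch into !p  //  !t.
      branch 2.1 (add !p):
        !(!r && u): β-rule — branch into !!r  //  !u.
          branch 2.1.1 (add !!r):
            ○ open, literals {p=false, q=false, r=true, u=false}.
          branch 2.1.2 (add !u):
            ○ open, literals {p=false, q=false, u=false}.
      branch 2.2 (add !t):
        !(!r && u): β-rule — branch into !!r  //  !u.
          branch 2.2.1 (add !!r):
            ○ open, literals {q=false, r=true, t=false, u=false}.
          branch 2.2.2 (add !u):
            ○ open, literals {q=false, t=false, u=false}.
2 branches closed, 6 open.
Each open branch fixes some atoms; the unmentioned ones are free. Counting distinct full assignments: branch {p=false, q=true, r=true, u=true} (s, t) contributes 4 new; branch {q=true, r=true, t=false, u=true} (s, p) contributes 2 new; branch {p=false, q=false, r=true, u=false} (s, t) contributes 4 new; branch {p=false, q=false, u=false} (s, r, t) contributes 4 new; branch {q=false, r=true, t=false, u=false} (s, p) contributes 2 new; branch {q=false, t=false, u=false} (s, r, p) contributes 2 new. Total: 18.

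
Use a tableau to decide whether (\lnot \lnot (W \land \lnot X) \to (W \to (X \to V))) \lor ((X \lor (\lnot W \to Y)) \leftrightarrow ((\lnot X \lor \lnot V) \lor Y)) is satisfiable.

Initial set: {((\lnot \lnot (W \land \lnot X) \to (W \to (X \to V))) \lor ((X \lor (\lnot W \to Y)) \leftrightarrow ((\lnot X \lor \lnot V) \lor Y)))}.
((\lnot \lnot (W \land \lnot X) \to (W \to (X \to V))) \lor ((X \lor (\lnot W \to Y)) \leftrightarrow ((\lnot X \lor \lnot V) \lor Y))): β-rule — branch into (\lnot \lnot (W \land \lnot X) \to (W \to (X \to V)))  //  ((X \lor (\lnot W \to Y)) \leftrightarrow ((\lnot X \lor \lnot V) \lor Y)).
  branch 1 (add (\lnot \lnot (W \land \lnot X) \to (W \to (X \to V)))):
    (\lnot \lnot (W \land \lnot X) \to (W \to (X \to V))): β-rule — branch into \lnot \lnot \lnot (W \land \lnot X)  //  (W \to (X \to V)).
      branch 1.1 (add \lnot \lnot \lnot (W \land \lnot X)):
        \lnot \lnot \lnot (W \land \lnot X): drop double negation, giving \lnot (W \land \lnot X).
        \lnot (W \land \lnot X): β-rule — branch into \lnot W  //  \lnot \lnot X.
          branch 1.1.1 (add \lnot W):
            ○ open, literals {W=0}.
          branch 1.1.2 (add \lnot \lnot X):
            ○ open, literals {X=1}.
      branch 1.2 (add (W \to (X \to V))):
        (W \to (X \to V)): β-rule — branch into \lnot W  //  (X \to V).
          branch 1.2.1 (add \lnot W):
            ○ open, literals {W=0}.
          branch 1.2.2 (add (X \to V)):
            (X \to V): β-rule — branch into \lnot X  //  V.
              branch 1.2.2.1 (add \lnot X):
                ○ open, literals {X=0}.
              branch 1.2.2.2 (add V):
                ○ open, literals {V=1}.
  branch 2 (add ((X \lor (\lnot W \to Y)) \leftrightarrow ((\lnot X \lor \lnot V) \lor Y))):
    ((X \lor (\lnot W \to Y)) \leftrightarrow ((\lnot X \lor \lnot V) \lor Y)): β-rule — branch into (X \lor (\lnot W \to Y)), ((\lnot X \lor \lnot V) \lor Y)  //  \lnot (X \lor (\lnot W \to Y)), \lnot ((\lnot X \lor \lnot V) \lor Y).
      branch 2.1 (add (X \lor (\lnot W \to Y)), ((\lnot X \lor \lnot V) \lor Y)):
        (X \lor (\lnot W \to Y)): β-rule — branch into X  //  (\lnot W \to Y).
          branch 2.1.1 (add X):
            ((\lnot X \lor \lnot V) \lor Y): β-rule — branch into (\lnot X \lor \lnot V)  //  Y.
              branch 2.1.1.1 (add (\lnot X \lor \lnot V)):
                (\lnot X \lor \lnot V): β-rule — branch into \lnot X  //  \lnot V.
                  branch 2.1.1.1.1 (add \lnot X):
                    × closes — contains both X and \lnot X.
                  branch 2.1.1.1.2 (add \lnot V):
                    ○ open, literals {V=0, X=1}.
              branch 2.1.1.2 (add Y):
                ○ open, literals {X=1, Y=1}.
          branch 2.1.2 (add (\lnot W \to Y)):
            ((\lnot X \lor \lnot V) \lor Y): β-rule — branch into (\lnot X \lor \lnot V)  //  Y.
              branch 2.1.2.1 (add (\lnot X \lor \lnot V)):
                (\lnot W \to Y): β-rule — branch into \lnot \lnot W  //  Y.
                  branch 2.1.2.1.1 (add \lnot \lnot W):
                    (\lnot X \lor \lnot V): β-rule — branch into \lnot X  //  \lnot V.
                      branch 2.1.2.1.1.1 (add \lnot X):
                        ○ open, literals {W=1, X=0}.
                      branch 2.1.2.1.1.2 (add \lnot V):
                        ○ open, literals {V=0, W=1}.
                  branch 2.1.2.1.2 (add Y):
                    (\lnot X \lor \lnot V): β-rule — branch into \lnot X  //  \lnot V.
                      branch 2.1.2.1.2.1 (add \lnot X):
                        ○ open, literals {X=0, Y=1}.
                      branch 2.1.2.1.2.2 (add \lnot V):
                        ○ open, literals {V=0, Y=1}.
              branch 2.1.2.2 (add Y):
                (\lnot W \to Y): β-rule — branch into \lnot \lnot W  //  Y.
                  branch 2.1.2.2.1 (add \lnot \lnot W):
                    ○ open, literals {W=1, Y=1}.
                  branch 2.1.2.2.2 (add Y):
                    ○ open, literals {Y=1}.
      branch 2.2 (add \lnot (X \lor (\lnot W \to Y)), \lnot ((\lnot X \lor \lnot V) \lor Y)):
        \lnot (X \lor (\lnot W \to Y)): α-rule — add \lnot X, \lnot (\lnot W \to Y).
        \lnot ((\lnot X \lor \lnot V) \lor Y): α-rule — add \lnot (\lnot X \lor \lnot V), \lnot Y.
        \lnot (\lnot W \to Y): α-rule — add \lnot W, \lnot Y.
        \lnot (\lnot X \lor \lnot V): α-rule — add \lnot \lnot X, \lnot \lnot V.
        × closes — contains both X and \lnot X.
2 branches closed, 13 open.
An open branch gives a satisfying assignment: W=0.

Satisfiable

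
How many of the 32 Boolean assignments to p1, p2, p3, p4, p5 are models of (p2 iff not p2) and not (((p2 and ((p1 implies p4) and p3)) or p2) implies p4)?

Initial set: {T ((p2 iff not p2) and not (((p2 and ((p1 implies p4) and p3)) or p2) implies p4))}.
T ((p2 iff not p2) and not (((p2 and ((p1 implies p4) and p3)) or p2) implies p4)): α-rule — add T (p2 iff not p2), T not (((p2 and ((p1 implies p4) and p3)) or p2) implies p4).
T not (((p2 and ((p1 implies p4) and p3)) or p2) implies p4): α-rule — add T ((p2 and ((p1 implies p4) and p3)) or p2), F p4.
T (p2 iff not p2): β-rule — branch into T p2, T not p2  //  F p2, F not p2.
  branch 1 (add T p2, T not p2):
    × closes — contains both p2 and not p2.
  branch 2 (add F p2, F not p2):
    × closes — contains both p2 and not p2.
All 2 branches close.
No open branches: the formula has 0 satisfying assignments.

0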